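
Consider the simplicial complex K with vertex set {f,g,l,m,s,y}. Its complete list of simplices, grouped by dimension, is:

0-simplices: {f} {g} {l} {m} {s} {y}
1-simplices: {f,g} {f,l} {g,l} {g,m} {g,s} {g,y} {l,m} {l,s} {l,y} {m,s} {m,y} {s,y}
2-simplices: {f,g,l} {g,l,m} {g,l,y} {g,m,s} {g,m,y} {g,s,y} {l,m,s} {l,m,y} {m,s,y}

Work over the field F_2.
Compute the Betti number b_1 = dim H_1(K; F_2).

n_0=6 n_1=12 n_2=9  [Z2]
∂1: piv[fg,fl,gm,gs,gy] rk=5  ker:gl,lm,ls,ly,ms,my,sy
∂2: piv[fgl,glm,gly,gms,gmy,gsy,lms] rk=7  ker:lmy,msy
b_1=(12−5)−7=0

b_1=0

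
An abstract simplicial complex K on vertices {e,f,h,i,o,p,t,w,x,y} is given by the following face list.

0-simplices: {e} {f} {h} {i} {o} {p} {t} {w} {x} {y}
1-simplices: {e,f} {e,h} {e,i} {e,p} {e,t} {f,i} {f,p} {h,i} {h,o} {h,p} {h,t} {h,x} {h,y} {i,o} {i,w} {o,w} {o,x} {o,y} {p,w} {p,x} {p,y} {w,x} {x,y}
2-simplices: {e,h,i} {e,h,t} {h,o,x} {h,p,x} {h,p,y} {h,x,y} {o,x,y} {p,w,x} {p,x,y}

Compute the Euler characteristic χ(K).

χ(K)=-4

n_0=10 n_1=23 n_2=9
χ=+10−23+9=-4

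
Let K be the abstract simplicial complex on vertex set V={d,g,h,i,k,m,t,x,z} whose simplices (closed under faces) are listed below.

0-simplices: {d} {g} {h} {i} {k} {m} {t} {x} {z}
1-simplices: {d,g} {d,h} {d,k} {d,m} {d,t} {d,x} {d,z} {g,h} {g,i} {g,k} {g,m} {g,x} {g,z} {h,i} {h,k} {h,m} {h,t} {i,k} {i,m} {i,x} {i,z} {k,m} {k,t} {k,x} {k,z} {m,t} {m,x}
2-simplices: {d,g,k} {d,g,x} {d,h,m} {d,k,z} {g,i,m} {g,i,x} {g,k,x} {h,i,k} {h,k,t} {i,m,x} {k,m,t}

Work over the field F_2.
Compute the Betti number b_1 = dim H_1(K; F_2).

n_0=9 n_1=27 n_2=11  [Z2]
∂1: piv[dg,dh,dk,dm,dt,dx,dz,gi] rk=8  ker:gh,gk,gm,gx,gz,hi,hk,hm,ht,ik,im,ix,iz,km,kt,kx,kz,mt,mx
∂2: piv[dgk,dgx,dhm,dkz,gim,gix,gkx,hik,hkt,imx,kmt] rk=11
b_1=(27−8)−11=8

b_1=8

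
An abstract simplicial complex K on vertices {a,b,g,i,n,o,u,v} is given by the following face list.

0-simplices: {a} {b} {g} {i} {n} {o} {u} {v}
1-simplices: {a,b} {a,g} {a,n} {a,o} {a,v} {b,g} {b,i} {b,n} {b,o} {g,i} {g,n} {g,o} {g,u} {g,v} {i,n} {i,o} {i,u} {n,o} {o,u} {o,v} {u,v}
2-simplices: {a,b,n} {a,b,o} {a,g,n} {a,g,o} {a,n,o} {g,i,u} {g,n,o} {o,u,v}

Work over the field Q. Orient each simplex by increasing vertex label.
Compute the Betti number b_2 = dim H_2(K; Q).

b_2=1

n_0=8 n_1=21 n_2=8  [Q]
∂1: piv[ab,ag,an,ao,av,bi,gu] rk=7  ker:bg,bn,bo,gi,gn,go,gv,in,io,iu,no,ou,ov,uv
∂2: piv[abn,abo,agn,ago,ano,giu,ouv] rk=7  ker:gno
b_2=(8−7)−0=1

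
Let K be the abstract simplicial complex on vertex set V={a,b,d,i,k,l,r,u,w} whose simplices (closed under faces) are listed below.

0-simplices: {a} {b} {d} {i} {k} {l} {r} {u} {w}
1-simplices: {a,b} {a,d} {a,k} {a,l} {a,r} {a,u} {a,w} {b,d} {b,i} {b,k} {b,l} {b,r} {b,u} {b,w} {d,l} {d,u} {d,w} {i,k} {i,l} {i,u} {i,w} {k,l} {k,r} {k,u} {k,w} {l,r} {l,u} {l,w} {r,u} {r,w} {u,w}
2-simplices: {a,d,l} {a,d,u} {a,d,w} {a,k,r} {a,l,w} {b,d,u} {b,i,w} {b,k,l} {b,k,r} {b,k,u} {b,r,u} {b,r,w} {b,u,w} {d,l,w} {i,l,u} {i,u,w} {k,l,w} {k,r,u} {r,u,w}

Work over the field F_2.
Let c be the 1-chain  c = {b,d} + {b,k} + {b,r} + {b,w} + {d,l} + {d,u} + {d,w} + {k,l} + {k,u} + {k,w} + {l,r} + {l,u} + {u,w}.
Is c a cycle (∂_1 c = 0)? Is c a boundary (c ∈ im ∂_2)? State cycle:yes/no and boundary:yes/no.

cycle:yes boundary:no

n_0=9 n_1=31 n_2=19  [Z2]
∂1: piv[ab,ad,ak,al,ar,au,aw,bi] rk=8  ker:bd,bk,bl,br,bu,bw,dl,du,dw,ik,il,iu,iw,kl,kr,ku,kw,lr,lu,lw,ru,rw,uw
∂2: piv[adl,adu,adw,akr,alw,bdu,biw,bkl,bkr,bku,bru,brw,buw,ilu,iuw,klw] rk=16  ker:dlw,kru,ruw
∂1c = 0
c vs im∂2: residual ≠ 0 ⇒ not boundary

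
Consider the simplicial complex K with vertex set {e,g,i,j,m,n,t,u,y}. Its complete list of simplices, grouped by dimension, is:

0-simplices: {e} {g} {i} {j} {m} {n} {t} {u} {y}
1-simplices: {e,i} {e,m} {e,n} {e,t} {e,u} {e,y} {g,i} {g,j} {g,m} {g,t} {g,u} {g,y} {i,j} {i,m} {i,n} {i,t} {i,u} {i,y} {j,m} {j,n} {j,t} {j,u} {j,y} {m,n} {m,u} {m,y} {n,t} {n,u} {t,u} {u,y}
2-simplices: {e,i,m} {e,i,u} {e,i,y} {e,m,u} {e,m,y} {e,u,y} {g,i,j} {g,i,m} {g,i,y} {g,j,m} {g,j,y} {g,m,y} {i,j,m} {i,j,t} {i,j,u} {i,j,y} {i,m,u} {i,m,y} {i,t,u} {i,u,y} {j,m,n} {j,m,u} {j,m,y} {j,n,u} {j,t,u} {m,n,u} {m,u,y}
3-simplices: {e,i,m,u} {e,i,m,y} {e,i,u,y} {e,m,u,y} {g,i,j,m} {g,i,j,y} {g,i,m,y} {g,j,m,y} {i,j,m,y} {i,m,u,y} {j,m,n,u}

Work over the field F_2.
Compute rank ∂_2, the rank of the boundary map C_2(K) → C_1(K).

n_0=9 n_1=30 n_2=27 n_3=11  [Z2]
∂1: piv[ei,em,en,et,eu,ey,gi,gj] rk=8  ker:gm,gt,gu,gy,ij,im,in,it,iu,iy,jm,jn,jt,ju,jy,mn,mu,my,nt,nu,tu,uy
∂2: piv[eim,eiu,eiy,emu,emy,euy,gij,gim,giy,gjm,gjy,ijt,iju,itu,jmn,jnu] rk=16  ker:gmy,ijm,ijy,imu,imy,iuy,jmu,jmy,jtu,mnu,muy
∂3: piv[eimu,eimy,eiuy,emuy,gijm,gijy,gimy,gjmy,jmnu] rk=9  ker:ijmy,imuy
rk∂_2=16

rank∂_2=16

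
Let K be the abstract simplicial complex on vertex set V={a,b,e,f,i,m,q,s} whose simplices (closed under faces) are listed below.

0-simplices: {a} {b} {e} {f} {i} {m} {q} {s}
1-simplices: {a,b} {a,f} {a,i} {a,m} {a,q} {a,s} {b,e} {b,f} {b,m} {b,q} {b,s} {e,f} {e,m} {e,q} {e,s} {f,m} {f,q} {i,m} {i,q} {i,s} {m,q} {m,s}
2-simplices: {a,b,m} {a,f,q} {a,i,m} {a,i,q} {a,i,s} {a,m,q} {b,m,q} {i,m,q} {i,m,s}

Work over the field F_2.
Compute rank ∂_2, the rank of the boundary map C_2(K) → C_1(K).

rank∂_2=8

n_0=8 n_1=22 n_2=9  [Z2]
∂1: piv[ab,af,ai,am,aq,as,be] rk=7  ker:bf,bm,bq,bs,ef,em,eq,es,fm,fq,im,iq,is,mq,ms
∂2: piv[abm,afq,aim,aiq,ais,amq,bmq,ims] rk=8  ker:imq
rk∂_2=8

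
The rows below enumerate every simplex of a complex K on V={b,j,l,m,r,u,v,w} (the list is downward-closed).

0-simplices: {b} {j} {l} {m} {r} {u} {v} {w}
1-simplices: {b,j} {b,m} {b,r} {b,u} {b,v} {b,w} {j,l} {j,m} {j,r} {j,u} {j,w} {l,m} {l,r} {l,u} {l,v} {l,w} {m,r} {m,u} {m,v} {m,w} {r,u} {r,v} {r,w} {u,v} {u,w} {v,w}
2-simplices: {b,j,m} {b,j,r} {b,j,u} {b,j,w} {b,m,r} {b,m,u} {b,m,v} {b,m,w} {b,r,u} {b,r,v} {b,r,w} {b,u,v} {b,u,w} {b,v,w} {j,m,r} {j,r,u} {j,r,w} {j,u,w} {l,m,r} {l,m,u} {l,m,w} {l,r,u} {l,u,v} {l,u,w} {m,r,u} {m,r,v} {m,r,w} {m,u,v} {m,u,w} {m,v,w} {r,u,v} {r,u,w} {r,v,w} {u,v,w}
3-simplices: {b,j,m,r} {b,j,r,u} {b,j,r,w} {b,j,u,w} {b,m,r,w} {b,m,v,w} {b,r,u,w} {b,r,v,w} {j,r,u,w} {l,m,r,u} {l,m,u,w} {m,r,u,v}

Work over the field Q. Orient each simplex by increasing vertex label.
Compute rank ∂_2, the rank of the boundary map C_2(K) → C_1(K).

rank∂_2=18

n_0=8 n_1=26 n_2=34 n_3=12  [Q]
∂1: piv[bj,bm,br,bu,bv,bw,jl] rk=7  ker:jm,jr,ju,jw,lm,lr,lu,lv,lw,mr,mu,mv,mw,ru,rv,rw,uv,uw,vw
∂2: piv[bjm,bjr,bju,bjw,bmr,bmu,bmv,bmw,bru,brv,brw,buv,buw,bvw,lmr,lmu,lmw,luv] rk=18  ker:jmr,jru,jrw,juw,lru,luw,mru,mrv,mrw,muv,muw,mvw,ruv,ruw,rvw,uvw
∂3: piv[bjmr,bjru,bjrw,bjuw,bmrw,bmvw,bruw,brvw,lmru,lmuw,mruv] rk=11  ker:jruw
rk∂_2=18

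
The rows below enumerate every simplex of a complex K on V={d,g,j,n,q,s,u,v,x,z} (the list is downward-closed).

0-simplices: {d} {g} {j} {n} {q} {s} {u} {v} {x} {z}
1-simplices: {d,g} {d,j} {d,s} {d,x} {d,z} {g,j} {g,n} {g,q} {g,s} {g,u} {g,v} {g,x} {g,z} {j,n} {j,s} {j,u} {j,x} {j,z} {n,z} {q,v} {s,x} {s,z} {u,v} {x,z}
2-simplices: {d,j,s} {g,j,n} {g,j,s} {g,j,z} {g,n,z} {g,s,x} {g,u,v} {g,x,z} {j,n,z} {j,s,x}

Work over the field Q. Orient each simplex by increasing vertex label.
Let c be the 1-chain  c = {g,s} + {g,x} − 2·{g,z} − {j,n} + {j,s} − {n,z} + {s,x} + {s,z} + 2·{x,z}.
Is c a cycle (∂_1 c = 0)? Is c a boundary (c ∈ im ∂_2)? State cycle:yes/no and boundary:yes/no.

n_0=10 n_1=24 n_2=10  [Q]
∂1: piv[dg,dj,ds,dx,dz,gn,gq,gu,gv] rk=9  ker:gj,gs,gx,gz,jn,js,ju,jx,jz,nz,qv,sx,sz,uv,xz
∂2: piv[djs,gjn,gjs,gjz,gnz,gsx,guv,gxz,jsx] rk=9  ker:jnz
∂1c = 0
c vs im∂2: residual ≠ 0 ⇒ not boundary

cycle:yes boundary:no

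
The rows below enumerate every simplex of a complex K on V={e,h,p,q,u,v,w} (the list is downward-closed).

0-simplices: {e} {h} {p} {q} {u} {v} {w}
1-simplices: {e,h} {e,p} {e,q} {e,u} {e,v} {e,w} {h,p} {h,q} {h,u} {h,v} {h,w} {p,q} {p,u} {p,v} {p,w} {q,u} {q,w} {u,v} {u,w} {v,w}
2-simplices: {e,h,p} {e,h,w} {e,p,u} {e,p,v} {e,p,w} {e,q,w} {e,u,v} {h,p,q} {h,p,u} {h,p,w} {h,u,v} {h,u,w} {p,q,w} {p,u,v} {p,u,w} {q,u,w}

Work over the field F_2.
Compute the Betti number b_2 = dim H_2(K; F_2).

n_0=7 n_1=20 n_2=16  [Z2]
∂1: piv[eh,ep,eq,eu,ev,ew] rk=6  ker:hp,hq,hu,hv,hw,pq,pu,pv,pw,qu,qw,uv,uw,vw
∂2: piv[ehp,ehw,epu,epv,epw,eqw,euv,hpq,hpu,huv,huw,pqw,quw] rk=13  ker:hpw,puv,puw
b_2=(16−13)−0=3

b_2=3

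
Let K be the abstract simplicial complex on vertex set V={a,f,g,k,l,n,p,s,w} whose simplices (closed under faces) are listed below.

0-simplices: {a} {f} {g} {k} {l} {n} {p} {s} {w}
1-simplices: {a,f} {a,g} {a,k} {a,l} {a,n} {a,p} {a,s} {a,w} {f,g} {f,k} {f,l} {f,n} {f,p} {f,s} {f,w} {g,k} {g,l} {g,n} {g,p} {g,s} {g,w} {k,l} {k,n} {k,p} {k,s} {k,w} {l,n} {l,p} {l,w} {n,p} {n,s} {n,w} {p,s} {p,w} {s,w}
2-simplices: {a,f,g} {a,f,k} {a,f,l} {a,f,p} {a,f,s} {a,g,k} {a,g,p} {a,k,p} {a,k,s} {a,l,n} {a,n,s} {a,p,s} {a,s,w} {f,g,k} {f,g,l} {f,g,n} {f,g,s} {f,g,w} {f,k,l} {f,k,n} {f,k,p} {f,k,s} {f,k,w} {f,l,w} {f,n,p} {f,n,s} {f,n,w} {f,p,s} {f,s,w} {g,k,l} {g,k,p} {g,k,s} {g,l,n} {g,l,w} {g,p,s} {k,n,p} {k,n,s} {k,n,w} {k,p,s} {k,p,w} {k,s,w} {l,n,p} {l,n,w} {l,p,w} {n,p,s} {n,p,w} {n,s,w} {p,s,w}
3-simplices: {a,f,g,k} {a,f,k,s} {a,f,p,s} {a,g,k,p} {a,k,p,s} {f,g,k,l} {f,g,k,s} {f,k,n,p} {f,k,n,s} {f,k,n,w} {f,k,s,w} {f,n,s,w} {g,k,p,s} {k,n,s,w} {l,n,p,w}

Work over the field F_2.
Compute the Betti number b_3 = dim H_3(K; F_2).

n_0=9 n_1=35 n_2=48 n_3=15  [Z2]
∂1: piv[af,ag,ak,al,an,ap,as,aw] rk=8  ker:fg,fk,fl,fn,fp,fs,fw,gk,gl,gn,gp,gs,gw,kl,kn,kp,ks,kw,ln,lp,lw,np,ns,nw,ps,pw,sw
∂2: piv[afg,afk,afl,afp,afs,agk,agp,akp,aks,aln,ans,aps,asw,fgl,fgn,fgs,fgw,fkl,fkn,fkw,flw,fnp,fns,fnw,fsw,kpw,lnp] rk=27  ker:fgk,fkp,fks,fps,gkl,gkp,gks,gln,glw,gps,knp,kns,knw,kps,ksw,lnw,lpw,nps,npw,nsw,psw
∂3: piv[afgk,afks,afps,agkp,akps,fgkl,fgks,fknp,fkns,fknw,fksw,fnsw,gkps,lnpw] rk=14  ker:knsw
b_3=(15−14)−0=1

b_3=1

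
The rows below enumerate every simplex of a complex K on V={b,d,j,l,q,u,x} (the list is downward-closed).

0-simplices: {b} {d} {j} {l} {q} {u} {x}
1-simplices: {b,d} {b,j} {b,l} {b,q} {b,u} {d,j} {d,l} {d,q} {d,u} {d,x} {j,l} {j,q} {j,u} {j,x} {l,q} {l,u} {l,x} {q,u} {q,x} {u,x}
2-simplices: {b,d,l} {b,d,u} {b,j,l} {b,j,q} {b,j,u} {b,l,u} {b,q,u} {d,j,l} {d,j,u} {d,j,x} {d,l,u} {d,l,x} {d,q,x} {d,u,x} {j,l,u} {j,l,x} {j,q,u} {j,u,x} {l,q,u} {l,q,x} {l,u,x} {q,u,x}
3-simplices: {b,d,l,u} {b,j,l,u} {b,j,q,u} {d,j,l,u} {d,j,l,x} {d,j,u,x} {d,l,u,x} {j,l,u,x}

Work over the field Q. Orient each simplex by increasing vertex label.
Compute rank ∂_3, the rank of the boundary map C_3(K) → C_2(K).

rank∂_3=7

n_0=7 n_1=20 n_2=22 n_3=8  [Q]
∂1: piv[bd,bj,bl,bq,bu,dx] rk=6  ker:dj,dl,dq,du,jl,jq,ju,jx,lq,lu,lx,qu,qx,ux
∂2: piv[bdl,bdu,bjl,bjq,bju,blu,bqu,djl,djx,dlx,dqx,dux,lqu,lqx] rk=14  ker:dju,dlu,jlu,jlx,jqu,jux,lux,qux
∂3: piv[bdlu,bjlu,bjqu,djlu,djlx,djux,dlux] rk=7  ker:jlux
rk∂_3=7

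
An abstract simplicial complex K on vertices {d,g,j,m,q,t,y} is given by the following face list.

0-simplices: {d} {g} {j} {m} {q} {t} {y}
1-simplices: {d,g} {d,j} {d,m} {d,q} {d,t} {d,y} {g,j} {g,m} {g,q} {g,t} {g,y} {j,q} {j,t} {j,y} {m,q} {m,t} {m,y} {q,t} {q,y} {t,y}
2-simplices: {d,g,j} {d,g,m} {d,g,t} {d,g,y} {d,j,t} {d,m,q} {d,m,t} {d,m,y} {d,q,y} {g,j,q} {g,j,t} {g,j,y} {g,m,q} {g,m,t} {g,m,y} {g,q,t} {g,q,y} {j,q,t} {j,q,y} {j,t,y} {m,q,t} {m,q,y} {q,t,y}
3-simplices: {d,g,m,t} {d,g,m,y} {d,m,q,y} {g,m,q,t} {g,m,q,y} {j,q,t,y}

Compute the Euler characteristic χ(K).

χ(K)=4

n_0=7 n_1=20 n_2=23 n_3=6
χ=+7−20+23−6=4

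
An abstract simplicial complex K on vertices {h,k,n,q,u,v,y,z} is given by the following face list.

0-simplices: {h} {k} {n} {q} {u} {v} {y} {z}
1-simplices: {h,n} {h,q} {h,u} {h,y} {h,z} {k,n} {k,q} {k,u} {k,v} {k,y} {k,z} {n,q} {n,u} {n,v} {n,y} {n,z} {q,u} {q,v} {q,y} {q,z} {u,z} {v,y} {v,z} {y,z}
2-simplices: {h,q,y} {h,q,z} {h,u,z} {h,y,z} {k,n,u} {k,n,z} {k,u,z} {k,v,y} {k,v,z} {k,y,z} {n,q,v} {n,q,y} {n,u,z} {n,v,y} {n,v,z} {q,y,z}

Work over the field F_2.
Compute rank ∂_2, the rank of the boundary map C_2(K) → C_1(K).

rank∂_2=14

n_0=8 n_1=24 n_2=16  [Z2]
∂1: piv[hn,hq,hu,hy,hz,kn,kv] rk=7  ker:kq,ku,ky,kz,nq,nu,nv,ny,nz,qu,qv,qy,qz,uz,vy,vz,yz
∂2: piv[hqy,hqz,huz,hyz,knu,knz,kuz,kvy,kvz,kyz,nqv,nqy,nvy,nvz] rk=14  ker:nuz,qyz
rk∂_2=14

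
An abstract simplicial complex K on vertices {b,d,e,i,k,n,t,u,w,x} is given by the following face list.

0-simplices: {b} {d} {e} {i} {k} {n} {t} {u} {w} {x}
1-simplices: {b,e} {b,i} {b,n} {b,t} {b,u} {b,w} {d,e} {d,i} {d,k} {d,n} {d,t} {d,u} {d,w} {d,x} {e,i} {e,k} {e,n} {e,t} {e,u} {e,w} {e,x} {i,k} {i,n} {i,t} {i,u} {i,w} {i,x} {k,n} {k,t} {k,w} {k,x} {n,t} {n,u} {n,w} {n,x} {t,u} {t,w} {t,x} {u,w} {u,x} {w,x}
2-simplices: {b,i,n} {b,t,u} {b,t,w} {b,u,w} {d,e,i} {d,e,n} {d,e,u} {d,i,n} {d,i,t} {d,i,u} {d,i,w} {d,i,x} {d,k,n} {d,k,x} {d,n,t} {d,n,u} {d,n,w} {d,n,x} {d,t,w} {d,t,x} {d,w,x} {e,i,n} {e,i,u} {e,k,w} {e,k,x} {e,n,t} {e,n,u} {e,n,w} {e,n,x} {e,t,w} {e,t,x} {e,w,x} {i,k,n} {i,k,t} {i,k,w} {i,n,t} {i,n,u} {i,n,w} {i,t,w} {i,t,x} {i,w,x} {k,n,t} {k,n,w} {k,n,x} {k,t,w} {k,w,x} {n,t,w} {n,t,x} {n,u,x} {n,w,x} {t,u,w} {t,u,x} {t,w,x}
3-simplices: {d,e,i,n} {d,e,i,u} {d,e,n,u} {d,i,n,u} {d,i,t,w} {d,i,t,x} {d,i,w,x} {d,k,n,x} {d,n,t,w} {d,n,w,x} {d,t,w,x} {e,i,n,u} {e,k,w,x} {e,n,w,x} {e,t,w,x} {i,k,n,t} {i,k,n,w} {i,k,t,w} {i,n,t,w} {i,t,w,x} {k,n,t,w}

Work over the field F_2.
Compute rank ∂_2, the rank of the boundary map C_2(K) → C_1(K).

n_0=10 n_1=41 n_2=53 n_3=21  [Z2]
∂1: piv[be,bi,bn,bt,bu,bw,de,dk,dx] rk=9  ker:di,dn,dt,du,dw,ei,ek,en,et,eu,ew,ex,ik,in,it,iu,iw,ix,kn,kt,kw,kx,nt,nu,nw,nx,tu,tw,tx,uw,ux,wx
∂2: piv[bin,btu,btw,buw,dei,den,deu,din,dit,diu,diw,dix,dkn,dkx,dnt,dnu,dnw,dnx,dtw,dtx,dwx,ekw,ekx,ent,enw,enx,ikn,ikt,nux,tux] rk=30  ker:ein,eiu,enu,etw,etx,ewx,ikw,int,inu,inw,itw,itx,iwx,knt,knw,knx,ktw,kwx,ntw,ntx,nwx,tuw,twx
∂3: piv[dein,deiu,denu,dinu,ditw,ditx,diwx,dknx,dntw,dnwx,dtwx,ekwx,enwx,etwx,iknt,iknw,iktw,intw] rk=18  ker:einu,itwx,kntw
rk∂_2=30

rank∂_2=30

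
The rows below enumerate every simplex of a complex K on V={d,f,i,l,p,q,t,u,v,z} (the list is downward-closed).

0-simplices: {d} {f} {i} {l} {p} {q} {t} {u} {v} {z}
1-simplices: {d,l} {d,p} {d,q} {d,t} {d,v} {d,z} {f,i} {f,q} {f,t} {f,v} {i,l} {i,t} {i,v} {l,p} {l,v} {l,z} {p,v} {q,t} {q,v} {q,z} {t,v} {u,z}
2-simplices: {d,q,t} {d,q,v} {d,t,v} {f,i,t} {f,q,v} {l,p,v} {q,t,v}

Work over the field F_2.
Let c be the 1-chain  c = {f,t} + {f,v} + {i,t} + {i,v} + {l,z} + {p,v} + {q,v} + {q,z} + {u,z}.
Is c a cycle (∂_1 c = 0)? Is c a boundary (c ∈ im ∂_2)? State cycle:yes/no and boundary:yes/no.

cycle:no boundary:no

n_0=10 n_1=22 n_2=7  [Z2]
∂1: piv[dl,dp,dq,dt,dv,dz,fi,fq,uz] rk=9  ker:ft,fv,il,it,iv,lp,lv,lz,pv,qt,qv,qz,tv
∂2: piv[dqt,dqv,dtv,fit,fqv,lpv] rk=6  ker:qtv
∂1c = {l} + {p} + {u} + {z}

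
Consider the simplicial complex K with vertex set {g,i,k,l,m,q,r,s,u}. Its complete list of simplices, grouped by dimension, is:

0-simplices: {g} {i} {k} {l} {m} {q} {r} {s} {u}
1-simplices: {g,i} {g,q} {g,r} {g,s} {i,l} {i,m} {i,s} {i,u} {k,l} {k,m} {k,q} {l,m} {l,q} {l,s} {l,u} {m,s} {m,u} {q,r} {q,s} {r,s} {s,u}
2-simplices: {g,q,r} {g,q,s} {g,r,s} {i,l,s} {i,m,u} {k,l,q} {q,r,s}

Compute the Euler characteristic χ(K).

χ(K)=-5

n_0=9 n_1=21 n_2=7
χ=+9−21+7=-5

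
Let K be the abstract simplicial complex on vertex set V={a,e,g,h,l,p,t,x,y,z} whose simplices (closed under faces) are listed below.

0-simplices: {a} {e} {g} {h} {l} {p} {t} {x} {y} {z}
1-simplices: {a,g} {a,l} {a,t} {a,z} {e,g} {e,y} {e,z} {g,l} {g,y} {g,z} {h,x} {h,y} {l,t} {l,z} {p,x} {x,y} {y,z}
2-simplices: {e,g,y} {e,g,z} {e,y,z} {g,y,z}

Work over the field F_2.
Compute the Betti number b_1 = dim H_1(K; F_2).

b_1=5

n_0=10 n_1=17 n_2=4  [Z2]
∂1: piv[ag,al,at,az,eg,ey,hx,hy,px] rk=9  ker:ez,gl,gy,gz,lt,lz,xy,yz
∂2: piv[egy,egz,eyz] rk=3  ker:gyz
b_1=(17−9)−3=5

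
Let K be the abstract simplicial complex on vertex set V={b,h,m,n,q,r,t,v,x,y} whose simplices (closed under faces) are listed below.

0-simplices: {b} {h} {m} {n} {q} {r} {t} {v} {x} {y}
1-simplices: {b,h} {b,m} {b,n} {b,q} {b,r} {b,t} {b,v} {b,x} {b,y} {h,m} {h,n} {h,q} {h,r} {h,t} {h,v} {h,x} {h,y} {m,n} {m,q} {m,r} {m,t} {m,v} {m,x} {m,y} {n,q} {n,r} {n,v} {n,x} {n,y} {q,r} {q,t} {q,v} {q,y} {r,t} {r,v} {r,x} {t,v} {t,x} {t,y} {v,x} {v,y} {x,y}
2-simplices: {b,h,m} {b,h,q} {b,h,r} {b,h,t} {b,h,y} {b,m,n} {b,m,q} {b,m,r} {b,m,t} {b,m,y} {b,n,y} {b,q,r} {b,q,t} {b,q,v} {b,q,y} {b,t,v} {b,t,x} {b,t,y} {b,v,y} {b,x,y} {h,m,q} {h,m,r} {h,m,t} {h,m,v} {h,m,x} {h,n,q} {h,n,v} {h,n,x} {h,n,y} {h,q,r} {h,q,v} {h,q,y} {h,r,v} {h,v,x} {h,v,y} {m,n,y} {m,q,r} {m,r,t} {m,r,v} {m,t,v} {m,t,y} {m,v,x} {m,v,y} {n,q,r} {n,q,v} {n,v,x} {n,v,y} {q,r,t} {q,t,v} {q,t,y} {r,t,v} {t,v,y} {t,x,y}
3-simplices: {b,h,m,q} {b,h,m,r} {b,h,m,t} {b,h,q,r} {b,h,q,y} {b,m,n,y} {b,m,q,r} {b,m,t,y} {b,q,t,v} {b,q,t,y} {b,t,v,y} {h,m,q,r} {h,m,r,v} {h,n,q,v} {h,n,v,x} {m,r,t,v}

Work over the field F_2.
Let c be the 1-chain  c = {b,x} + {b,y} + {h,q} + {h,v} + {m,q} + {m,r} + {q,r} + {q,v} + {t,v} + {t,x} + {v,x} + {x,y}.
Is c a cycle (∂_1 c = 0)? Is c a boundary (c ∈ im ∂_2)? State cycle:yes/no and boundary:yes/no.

cycle:yes boundary:no

n_0=10 n_1=42 n_2=53 n_3=16  [Z2]
∂1: piv[bh,bm,bn,bq,br,bt,bv,bx,by] rk=9  ker:hm,hn,hq,hr,ht,hv,hx,hy,mn,mq,mr,mt,mv,mx,my,nq,nr,nv,nx,ny,qr,qt,qv,qy,rt,rv,rx,tv,tx,ty,vx,vy,xy
∂2: piv[bhm,bhq,bhr,bht,bhy,bmn,bmq,bmr,bmt,bmy,bny,bqr,bqt,bqv,bqy,btv,btx,bty,bvy,bxy,hmv,hmx,hnq,hnv,hnx,hny,hqv,hrv,hvx,mrt,nqr] rk=31  ker:hmq,hmr,hmt,hqr,hqy,hvy,mny,mqr,mrv,mtv,mty,mvx,mvy,nqv,nvx,nvy,qrt,qtv,qty,rtv,tvy,txy
∂3: piv[bhmq,bhmr,bhmt,bhqr,bhqy,bmny,bmqr,bmty,bqtv,bqty,btvy,hmrv,hnqv,hnvx,mrtv] rk=15  ker:hmqr
∂1c = 0
c vs im∂2: residual ≠ 0 ⇒ not boundary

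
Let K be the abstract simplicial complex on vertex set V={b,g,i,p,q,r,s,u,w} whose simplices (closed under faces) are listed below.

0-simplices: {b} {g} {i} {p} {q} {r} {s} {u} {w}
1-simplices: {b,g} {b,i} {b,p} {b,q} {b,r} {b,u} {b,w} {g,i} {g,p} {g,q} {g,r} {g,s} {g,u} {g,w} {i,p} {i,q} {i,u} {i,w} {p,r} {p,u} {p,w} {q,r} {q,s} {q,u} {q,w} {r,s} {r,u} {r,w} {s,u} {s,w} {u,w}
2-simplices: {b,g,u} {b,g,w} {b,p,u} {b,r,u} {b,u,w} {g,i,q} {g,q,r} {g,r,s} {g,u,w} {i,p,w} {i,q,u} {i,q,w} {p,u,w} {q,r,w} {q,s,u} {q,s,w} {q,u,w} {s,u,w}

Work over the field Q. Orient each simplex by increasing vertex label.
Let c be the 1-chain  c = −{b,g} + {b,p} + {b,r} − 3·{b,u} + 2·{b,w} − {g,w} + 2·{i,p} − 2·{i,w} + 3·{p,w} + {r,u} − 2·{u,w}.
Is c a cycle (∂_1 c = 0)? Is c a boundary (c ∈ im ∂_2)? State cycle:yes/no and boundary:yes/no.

cycle:yes boundary:yes

n_0=9 n_1=31 n_2=18  [Q]
∂1: piv[bg,bi,bp,bq,br,bu,bw,gs] rk=8  ker:gi,gp,gq,gr,gu,gw,ip,iq,iu,iw,pr,pu,pw,qr,qs,qu,qw,rs,ru,rw,su,sw,uw
∂2: piv[bgu,bgw,bpu,bru,buw,giq,gqr,grs,ipw,iqu,iqw,puw,qrw,qsu,qsw,quw] rk=16  ker:guw,suw
∂1c = 0
c vs im∂2: reduces to 0 ⇒ boundary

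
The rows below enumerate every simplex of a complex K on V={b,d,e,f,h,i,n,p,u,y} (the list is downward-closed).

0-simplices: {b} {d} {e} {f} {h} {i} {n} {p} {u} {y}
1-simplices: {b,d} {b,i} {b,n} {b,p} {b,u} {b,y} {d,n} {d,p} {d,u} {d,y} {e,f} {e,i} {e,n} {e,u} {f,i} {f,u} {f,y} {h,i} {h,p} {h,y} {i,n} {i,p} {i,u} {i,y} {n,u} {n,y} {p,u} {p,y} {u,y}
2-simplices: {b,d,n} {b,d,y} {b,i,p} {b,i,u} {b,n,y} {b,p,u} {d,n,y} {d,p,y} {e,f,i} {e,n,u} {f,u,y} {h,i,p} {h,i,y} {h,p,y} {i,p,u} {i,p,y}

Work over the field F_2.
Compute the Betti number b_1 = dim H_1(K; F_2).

n_0=10 n_1=29 n_2=16  [Z2]
∂1: piv[bd,bi,bn,bp,bu,by,ef,ei,hi] rk=9  ker:dn,dp,du,dy,en,eu,fi,fu,fy,hp,hy,in,ip,iu,iy,nu,ny,pu,py,uy
∂2: piv[bdn,bdy,bip,biu,bny,bpu,dpy,efi,enu,fuy,hip,hiy,hpy] rk=13  ker:dny,ipu,ipy
b_1=(29−9)−13=7

b_1=7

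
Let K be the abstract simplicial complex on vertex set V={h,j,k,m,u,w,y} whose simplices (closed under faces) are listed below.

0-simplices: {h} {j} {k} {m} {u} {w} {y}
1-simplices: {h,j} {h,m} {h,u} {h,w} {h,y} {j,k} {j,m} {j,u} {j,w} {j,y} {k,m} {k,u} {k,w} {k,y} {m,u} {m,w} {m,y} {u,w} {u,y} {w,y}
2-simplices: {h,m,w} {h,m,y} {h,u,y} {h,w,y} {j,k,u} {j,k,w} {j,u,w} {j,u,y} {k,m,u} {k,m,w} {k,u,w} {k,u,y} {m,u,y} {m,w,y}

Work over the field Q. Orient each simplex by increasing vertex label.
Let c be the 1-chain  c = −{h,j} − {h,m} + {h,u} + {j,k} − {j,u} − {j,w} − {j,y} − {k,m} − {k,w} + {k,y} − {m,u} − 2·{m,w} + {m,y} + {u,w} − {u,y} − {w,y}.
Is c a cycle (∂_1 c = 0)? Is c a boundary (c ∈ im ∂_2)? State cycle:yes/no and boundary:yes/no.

cycle:no boundary:no

n_0=7 n_1=20 n_2=14  [Q]
∂1: piv[hj,hm,hu,hw,hy,jk] rk=6  ker:jm,ju,jw,jy,km,ku,kw,ky,mu,mw,my,uw,uy,wy
∂2: piv[hmw,hmy,huy,hwy,jku,jkw,juw,juy,kmu,kmw,kuy,muy] rk=12  ker:kuw,mwy
∂1c = {h} + {j} + 2·{k} − {u} − 2·{w} − {y}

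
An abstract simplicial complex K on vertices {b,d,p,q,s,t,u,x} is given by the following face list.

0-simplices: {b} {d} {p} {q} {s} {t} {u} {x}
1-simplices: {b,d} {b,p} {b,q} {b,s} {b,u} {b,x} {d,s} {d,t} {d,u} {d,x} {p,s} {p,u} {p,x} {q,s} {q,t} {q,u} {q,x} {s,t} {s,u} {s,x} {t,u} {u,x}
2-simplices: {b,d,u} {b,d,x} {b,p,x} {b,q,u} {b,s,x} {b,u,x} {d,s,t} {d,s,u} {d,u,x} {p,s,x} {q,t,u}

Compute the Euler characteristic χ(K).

n_0=8 n_1=22 n_2=11
χ=+8−22+11=-3

χ(K)=-3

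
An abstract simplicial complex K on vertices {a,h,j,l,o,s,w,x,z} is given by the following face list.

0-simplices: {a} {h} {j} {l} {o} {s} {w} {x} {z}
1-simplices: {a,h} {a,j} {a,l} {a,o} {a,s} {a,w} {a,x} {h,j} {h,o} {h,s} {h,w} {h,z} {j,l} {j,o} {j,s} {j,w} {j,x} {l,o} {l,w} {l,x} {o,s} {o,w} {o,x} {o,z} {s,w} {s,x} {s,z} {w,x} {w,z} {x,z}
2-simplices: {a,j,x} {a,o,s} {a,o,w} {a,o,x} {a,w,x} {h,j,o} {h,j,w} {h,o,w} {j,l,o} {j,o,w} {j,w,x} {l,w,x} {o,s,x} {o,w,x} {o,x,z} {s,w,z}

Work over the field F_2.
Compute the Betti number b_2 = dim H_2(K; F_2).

n_0=9 n_1=30 n_2=16  [Z2]
∂1: piv[ah,aj,al,ao,as,aw,ax,hz] rk=8  ker:hj,ho,hs,hw,jl,jo,js,jw,jx,lo,lw,lx,os,ow,ox,oz,sw,sx,sz,wx,wz,xz
∂2: piv[ajx,aos,aow,aox,awx,hjo,hjw,how,jlo,jwx,lwx,osx,oxz,swz] rk=14  ker:jow,owx
b_2=(16−14)−0=2

b_2=2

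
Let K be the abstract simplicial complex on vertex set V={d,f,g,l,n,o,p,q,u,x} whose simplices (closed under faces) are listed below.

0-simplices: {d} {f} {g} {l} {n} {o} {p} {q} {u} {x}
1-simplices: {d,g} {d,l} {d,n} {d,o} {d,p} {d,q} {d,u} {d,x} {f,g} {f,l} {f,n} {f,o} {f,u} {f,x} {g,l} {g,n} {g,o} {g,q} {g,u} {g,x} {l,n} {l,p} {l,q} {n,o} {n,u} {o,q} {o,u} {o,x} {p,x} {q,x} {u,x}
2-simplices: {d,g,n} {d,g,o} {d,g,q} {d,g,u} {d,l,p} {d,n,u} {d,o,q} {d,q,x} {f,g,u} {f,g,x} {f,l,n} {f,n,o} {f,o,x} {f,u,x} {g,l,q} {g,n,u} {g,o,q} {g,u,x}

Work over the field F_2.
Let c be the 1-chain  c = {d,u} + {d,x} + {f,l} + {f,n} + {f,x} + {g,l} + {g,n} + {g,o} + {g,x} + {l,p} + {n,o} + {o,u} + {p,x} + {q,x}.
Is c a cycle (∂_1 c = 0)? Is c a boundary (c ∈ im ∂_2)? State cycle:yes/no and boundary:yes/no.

n_0=10 n_1=31 n_2=18  [Z2]
∂1: piv[dg,dl,dn,do,dp,dq,du,dx,fg] rk=9  ker:fl,fn,fo,fu,fx,gl,gn,go,gq,gu,gx,ln,lp,lq,no,nu,oq,ou,ox,px,qx,ux
∂2: piv[dgn,dgo,dgq,dgu,dlp,dnu,doq,dqx,fgu,fgx,fln,fno,fox,fux,glq] rk=15  ker:gnu,goq,gux
∂1c = {f} + {l} + {n} + {o} + {q} + {x}

cycle:no boundary:no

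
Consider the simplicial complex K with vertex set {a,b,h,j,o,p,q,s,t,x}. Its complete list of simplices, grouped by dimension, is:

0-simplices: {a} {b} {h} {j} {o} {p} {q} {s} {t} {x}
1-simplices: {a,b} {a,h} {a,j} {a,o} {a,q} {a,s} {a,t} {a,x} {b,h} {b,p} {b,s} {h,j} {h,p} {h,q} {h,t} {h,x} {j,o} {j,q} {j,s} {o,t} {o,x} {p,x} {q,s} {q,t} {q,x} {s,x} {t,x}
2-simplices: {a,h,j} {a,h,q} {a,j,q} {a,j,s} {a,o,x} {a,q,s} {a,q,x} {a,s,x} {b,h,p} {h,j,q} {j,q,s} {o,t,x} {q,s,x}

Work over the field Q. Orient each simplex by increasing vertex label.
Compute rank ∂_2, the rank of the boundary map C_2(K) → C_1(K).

rank∂_2=10

n_0=10 n_1=27 n_2=13  [Q]
∂1: piv[ab,ah,aj,ao,aq,as,at,ax,bp] rk=9  ker:bh,bs,hj,hp,hq,ht,hx,jo,jq,js,ot,ox,px,qs,qt,qx,sx,tx
∂2: piv[ahj,ahq,ajq,ajs,aox,aqs,aqx,asx,bhp,otx] rk=10  ker:hjq,jqs,qsx
rk∂_2=10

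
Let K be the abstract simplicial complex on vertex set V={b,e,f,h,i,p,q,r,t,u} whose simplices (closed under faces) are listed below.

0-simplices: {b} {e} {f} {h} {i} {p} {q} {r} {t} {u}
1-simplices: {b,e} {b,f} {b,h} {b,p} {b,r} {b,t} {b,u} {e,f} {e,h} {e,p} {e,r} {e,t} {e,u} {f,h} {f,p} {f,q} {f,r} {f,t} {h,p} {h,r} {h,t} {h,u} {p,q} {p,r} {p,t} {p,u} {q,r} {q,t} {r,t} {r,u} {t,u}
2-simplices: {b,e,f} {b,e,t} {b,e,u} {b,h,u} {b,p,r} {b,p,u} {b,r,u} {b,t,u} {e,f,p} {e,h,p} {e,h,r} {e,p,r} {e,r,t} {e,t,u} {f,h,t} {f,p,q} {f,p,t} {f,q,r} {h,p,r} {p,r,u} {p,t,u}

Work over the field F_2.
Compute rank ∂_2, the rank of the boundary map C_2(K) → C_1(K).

n_0=10 n_1=31 n_2=21  [Z2]
∂1: piv[be,bf,bh,bp,br,bt,bu,fq] rk=8  ker:ef,eh,ep,er,et,eu,fh,fp,fr,ft,hp,hr,ht,hu,pq,pr,pt,pu,qr,qt,rt,ru,tu
∂2: piv[bef,bet,beu,bhu,bpr,bpu,bru,btu,efp,ehp,ehr,epr,ert,fht,fpq,fpt,fqr,ptu] rk=18  ker:etu,hpr,pru
rk∂_2=18

rank∂_2=18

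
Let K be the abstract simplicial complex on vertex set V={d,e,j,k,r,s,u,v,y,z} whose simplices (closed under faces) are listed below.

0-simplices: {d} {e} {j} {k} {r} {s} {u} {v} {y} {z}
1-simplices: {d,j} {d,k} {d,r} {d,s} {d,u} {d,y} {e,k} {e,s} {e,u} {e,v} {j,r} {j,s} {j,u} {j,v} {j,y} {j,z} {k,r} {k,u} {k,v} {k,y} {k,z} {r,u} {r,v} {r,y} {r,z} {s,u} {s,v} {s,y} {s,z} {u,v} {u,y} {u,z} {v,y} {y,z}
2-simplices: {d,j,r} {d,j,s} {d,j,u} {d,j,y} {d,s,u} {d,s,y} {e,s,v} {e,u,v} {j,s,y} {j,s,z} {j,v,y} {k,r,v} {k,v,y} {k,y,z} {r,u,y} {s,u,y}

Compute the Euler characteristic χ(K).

n_0=10 n_1=34 n_2=16
χ=+10−34+16=-8

χ(K)=-8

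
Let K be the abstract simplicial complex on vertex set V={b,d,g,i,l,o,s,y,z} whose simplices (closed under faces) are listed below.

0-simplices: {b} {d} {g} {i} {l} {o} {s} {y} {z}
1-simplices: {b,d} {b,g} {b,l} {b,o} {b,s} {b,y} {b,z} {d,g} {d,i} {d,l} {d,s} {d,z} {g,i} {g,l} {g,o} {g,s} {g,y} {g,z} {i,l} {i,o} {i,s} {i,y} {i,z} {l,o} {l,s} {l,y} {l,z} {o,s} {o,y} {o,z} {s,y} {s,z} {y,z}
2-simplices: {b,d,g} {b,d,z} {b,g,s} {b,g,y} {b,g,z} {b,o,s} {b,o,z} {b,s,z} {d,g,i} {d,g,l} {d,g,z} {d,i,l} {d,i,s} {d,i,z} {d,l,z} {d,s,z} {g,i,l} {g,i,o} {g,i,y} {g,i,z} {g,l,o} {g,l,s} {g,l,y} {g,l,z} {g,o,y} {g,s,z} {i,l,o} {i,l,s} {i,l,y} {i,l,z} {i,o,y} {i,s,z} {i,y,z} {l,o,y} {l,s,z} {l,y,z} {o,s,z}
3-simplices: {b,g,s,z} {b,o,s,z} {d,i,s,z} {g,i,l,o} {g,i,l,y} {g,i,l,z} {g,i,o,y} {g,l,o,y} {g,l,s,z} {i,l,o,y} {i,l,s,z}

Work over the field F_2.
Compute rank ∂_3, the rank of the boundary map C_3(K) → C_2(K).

rank∂_3=10

n_0=9 n_1=33 n_2=37 n_3=11  [Z2]
∂1: piv[bd,bg,bl,bo,bs,by,bz,di] rk=8  ker:dg,dl,ds,dz,gi,gl,go,gs,gy,gz,il,io,is,iy,iz,lo,ls,ly,lz,os,oy,oz,sy,sz,yz
∂2: piv[bdg,bdz,bgs,bgy,bgz,bos,boz,bsz,dgi,dgl,dil,dis,diz,dlz,dsz,gio,giy,glo,gls,gly,goy,iyz] rk=22  ker:dgz,gil,giz,glz,gsz,ilo,ils,ily,ilz,ioy,isz,loy,lsz,lyz,osz
∂3: piv[bgsz,bosz,disz,gilo,gily,gilz,gioy,gloy,glsz,ilsz] rk=10  ker:iloy
rk∂_3=10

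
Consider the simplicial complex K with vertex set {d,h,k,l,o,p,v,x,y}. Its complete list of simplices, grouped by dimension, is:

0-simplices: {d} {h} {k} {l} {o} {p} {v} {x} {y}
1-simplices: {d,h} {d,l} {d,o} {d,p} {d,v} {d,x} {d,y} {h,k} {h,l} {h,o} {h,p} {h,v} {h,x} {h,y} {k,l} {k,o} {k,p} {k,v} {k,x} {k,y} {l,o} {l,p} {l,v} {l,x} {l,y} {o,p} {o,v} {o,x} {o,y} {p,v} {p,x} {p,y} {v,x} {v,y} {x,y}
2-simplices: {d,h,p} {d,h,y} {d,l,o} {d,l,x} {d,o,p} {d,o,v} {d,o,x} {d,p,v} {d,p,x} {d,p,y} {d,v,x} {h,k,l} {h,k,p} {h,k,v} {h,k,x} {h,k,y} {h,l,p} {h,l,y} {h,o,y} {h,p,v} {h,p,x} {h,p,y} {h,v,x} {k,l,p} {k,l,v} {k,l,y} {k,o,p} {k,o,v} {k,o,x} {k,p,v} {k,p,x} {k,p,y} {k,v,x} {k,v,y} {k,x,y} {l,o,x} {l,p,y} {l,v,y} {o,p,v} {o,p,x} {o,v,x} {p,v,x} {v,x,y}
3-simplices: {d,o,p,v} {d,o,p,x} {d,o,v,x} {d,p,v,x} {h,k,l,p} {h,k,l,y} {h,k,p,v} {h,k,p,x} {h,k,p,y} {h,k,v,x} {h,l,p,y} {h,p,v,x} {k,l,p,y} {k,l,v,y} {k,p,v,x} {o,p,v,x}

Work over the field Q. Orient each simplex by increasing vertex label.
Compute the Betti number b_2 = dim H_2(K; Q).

n_0=9 n_1=35 n_2=43 n_3=16  [Q]
∂1: piv[dh,dl,do,dp,dv,dx,dy,hk] rk=8  ker:hl,ho,hp,hv,hx,hy,kl,ko,kp,kv,kx,ky,lo,lp,lv,lx,ly,op,ov,ox,oy,pv,px,py,vx,vy,xy
∂2: piv[dhp,dhy,dlo,dlx,dop,dov,dox,dpv,dpx,dpy,dvx,hkl,hkp,hkv,hkx,hky,hlp,hly,hoy,hpv,hpx,klv,kop,kvy,kxy] rk=25  ker:hpy,hvx,klp,kly,kov,kox,kpv,kpx,kpy,kvx,lox,lpy,lvy,opv,opx,ovx,pvx,vxy
∂3: piv[dopv,dopx,dovx,dpvx,hklp,hkly,hkpv,hkpx,hkpy,hkvx,hlpy,hpvx,klvy] rk=13  ker:klpy,kpvx,opvx
b_2=(43−25)−13=5

b_2=5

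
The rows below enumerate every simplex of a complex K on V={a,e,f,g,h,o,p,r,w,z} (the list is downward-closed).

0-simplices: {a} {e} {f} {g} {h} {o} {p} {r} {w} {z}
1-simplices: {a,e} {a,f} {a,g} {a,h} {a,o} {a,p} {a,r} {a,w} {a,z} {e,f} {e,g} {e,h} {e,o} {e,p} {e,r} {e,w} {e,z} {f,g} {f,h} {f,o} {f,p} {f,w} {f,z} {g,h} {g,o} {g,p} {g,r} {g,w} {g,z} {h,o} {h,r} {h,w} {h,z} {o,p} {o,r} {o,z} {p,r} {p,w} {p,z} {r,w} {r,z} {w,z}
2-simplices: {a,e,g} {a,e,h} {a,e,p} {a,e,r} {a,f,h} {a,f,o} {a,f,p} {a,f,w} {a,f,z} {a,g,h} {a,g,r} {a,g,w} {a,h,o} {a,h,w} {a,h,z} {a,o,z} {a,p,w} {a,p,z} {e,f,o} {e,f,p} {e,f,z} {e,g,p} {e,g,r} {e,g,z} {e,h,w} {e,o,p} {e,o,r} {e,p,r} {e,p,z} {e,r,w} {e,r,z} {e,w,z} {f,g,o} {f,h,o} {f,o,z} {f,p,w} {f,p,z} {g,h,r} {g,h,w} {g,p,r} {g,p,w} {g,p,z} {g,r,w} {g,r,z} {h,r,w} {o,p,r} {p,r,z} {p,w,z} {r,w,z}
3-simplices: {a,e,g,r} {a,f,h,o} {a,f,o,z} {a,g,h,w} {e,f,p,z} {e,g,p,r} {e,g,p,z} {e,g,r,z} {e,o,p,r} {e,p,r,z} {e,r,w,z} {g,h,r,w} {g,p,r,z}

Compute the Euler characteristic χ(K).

n_0=10 n_1=42 n_2=49 n_3=13
χ=+10−42+49−13=4

χ(K)=4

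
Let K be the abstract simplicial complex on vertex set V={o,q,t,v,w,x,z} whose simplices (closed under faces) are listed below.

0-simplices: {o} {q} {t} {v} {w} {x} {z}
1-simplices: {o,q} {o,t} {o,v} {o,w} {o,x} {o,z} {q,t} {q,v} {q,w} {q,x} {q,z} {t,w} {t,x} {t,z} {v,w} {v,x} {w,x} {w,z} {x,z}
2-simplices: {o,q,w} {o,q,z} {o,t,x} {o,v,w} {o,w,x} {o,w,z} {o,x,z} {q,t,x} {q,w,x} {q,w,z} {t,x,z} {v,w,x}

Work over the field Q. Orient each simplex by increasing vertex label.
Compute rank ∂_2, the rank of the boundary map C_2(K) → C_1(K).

n_0=7 n_1=19 n_2=12  [Q]
∂1: piv[oq,ot,ov,ow,ox,oz] rk=6  ker:qt,qv,qw,qx,qz,tw,tx,tz,vw,vx,wx,wz,xz
∂2: piv[oqw,oqz,otx,ovw,owx,owz,oxz,qtx,qwx,txz,vwx] rk=11  ker:qwz
rk∂_2=11

rank∂_2=11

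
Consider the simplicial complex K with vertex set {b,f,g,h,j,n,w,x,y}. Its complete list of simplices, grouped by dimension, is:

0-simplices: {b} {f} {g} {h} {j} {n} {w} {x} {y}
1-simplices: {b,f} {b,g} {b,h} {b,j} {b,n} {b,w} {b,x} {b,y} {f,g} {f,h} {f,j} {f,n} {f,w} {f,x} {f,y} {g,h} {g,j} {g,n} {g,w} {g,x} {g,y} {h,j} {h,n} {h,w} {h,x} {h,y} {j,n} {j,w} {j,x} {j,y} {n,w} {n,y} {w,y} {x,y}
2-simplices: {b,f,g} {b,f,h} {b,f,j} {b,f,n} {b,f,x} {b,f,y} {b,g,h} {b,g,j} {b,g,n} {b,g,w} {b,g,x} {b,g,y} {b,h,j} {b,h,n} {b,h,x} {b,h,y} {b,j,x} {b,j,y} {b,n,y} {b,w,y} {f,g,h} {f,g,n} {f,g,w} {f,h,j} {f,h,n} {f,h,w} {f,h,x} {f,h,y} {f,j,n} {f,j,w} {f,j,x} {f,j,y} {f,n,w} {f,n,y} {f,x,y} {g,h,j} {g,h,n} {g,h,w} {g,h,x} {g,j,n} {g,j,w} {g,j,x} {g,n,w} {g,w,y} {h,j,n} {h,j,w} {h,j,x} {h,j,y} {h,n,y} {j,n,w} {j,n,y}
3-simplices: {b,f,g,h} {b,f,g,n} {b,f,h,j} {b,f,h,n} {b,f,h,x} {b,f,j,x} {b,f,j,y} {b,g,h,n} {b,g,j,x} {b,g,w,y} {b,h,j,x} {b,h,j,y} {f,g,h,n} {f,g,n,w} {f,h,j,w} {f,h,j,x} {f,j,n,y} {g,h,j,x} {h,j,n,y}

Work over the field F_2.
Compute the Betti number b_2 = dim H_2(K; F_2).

n_0=9 n_1=34 n_2=51 n_3=19  [Z2]
∂1: piv[bf,bg,bh,bj,bn,bw,bx,by] rk=8  ker:fg,fh,fj,fn,fw,fx,fy,gh,gj,gn,gw,gx,gy,hj,hn,hw,hx,hy,jn,jw,jx,jy,nw,ny,wy,xy
∂2: piv[bfg,bfh,bfj,bfn,bfx,bfy,bgh,bgj,bgn,bgw,bgx,bgy,bhj,bhn,bhx,bhy,bjx,bjy,bny,bwy,fgw,fhw,fjn,fjw,fnw,fxy] rk=26  ker:fgh,fgn,fhj,fhn,fhx,fhy,fjx,fjy,fny,ghj,ghn,ghw,ghx,gjn,gjw,gjx,gnw,gwy,hjn,hjw,hjx,hjy,hny,jnw,jny
∂3: piv[bfgh,bfgn,bfhj,bfhn,bfhx,bfjx,bfjy,bghn,bgjx,bgwy,bhjx,bhjy,fgnw,fhjw,fjny,ghjx,hjny] rk=17  ker:fghn,fhjx
b_2=(51−26)−17=8

b_2=8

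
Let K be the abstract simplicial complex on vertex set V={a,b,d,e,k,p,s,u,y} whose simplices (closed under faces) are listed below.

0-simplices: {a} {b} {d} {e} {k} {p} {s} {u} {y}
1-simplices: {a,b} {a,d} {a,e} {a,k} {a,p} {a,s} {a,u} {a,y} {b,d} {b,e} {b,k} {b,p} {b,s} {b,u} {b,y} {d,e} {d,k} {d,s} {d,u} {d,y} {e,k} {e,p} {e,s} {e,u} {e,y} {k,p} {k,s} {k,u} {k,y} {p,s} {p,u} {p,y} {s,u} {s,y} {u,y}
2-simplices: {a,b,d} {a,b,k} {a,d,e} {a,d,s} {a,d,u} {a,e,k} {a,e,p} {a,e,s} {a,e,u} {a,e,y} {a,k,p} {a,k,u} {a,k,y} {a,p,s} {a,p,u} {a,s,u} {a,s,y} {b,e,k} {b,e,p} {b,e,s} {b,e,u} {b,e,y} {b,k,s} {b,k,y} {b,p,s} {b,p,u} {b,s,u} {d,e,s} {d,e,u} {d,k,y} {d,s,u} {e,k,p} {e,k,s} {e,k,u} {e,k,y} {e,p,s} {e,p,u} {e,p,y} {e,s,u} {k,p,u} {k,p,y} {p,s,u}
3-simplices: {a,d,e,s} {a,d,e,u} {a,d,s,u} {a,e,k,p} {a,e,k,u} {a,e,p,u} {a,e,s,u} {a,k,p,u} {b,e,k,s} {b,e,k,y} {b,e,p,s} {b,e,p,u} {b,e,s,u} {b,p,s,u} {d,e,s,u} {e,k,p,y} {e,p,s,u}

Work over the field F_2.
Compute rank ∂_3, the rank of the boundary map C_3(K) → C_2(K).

rank∂_3=15

n_0=9 n_1=35 n_2=42 n_3=17  [Z2]
∂1: piv[ab,ad,ae,ak,ap,as,au,ay] rk=8  ker:bd,be,bk,bp,bs,bu,by,de,dk,ds,du,dy,ek,ep,es,eu,ey,kp,ks,ku,ky,ps,pu,py,su,sy,uy
∂2: piv[abd,abk,ade,ads,adu,aek,aep,aes,aeu,aey,akp,aku,aky,aps,apu,asu,asy,bek,bep,bes,beu,bey,bks,dky,epy] rk=25  ker:bky,bps,bpu,bsu,des,deu,dsu,ekp,eks,eku,eky,eps,epu,esu,kpu,kpy,psu
∂3: piv[ades,adeu,adsu,aekp,aeku,aepu,aesu,akpu,beks,beky,beps,bepu,besu,bpsu,ekpy] rk=15  ker:desu,epsu
rk∂_3=15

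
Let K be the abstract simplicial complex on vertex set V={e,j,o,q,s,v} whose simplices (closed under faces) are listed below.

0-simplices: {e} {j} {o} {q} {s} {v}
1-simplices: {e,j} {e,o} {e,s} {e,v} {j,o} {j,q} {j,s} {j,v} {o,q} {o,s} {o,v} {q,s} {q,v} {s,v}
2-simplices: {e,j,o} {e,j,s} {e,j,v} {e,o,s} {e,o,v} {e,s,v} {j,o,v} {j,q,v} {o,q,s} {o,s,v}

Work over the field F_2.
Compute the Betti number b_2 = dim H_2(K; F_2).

n_0=6 n_1=14 n_2=10  [Z2]
∂1: piv[ej,eo,es,ev,jq] rk=5  ker:jo,js,jv,oq,os,ov,qs,qv,sv
∂2: piv[ejo,ejs,ejv,eos,eov,esv,jqv,oqs] rk=8  ker:jov,osv
b_2=(10−8)−0=2

b_2=2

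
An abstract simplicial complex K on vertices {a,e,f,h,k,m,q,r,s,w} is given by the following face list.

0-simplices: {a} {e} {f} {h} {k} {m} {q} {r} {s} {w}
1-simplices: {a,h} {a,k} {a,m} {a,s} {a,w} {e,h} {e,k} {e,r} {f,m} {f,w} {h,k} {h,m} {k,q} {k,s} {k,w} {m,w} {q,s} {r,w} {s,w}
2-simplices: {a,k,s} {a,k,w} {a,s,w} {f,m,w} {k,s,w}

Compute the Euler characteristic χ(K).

n_0=10 n_1=19 n_2=5
χ=+10−19+5=-4

χ(K)=-4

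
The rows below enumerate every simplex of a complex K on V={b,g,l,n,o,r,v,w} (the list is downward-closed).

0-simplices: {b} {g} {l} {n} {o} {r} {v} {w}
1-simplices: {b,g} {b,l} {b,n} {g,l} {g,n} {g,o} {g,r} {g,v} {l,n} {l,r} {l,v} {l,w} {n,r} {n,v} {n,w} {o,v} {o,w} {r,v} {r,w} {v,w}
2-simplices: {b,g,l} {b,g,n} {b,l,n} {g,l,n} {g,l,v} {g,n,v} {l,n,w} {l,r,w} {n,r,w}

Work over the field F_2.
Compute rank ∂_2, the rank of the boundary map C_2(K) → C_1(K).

rank∂_2=8

n_0=8 n_1=20 n_2=9  [Z2]
∂1: piv[bg,bl,bn,go,gr,gv,lw] rk=7  ker:gl,gn,ln,lr,lv,nr,nv,nw,ov,ow,rv,rw,vw
∂2: piv[bgl,bgn,bln,glv,gnv,lnw,lrw,nrw] rk=8  ker:gln
rk∂_2=8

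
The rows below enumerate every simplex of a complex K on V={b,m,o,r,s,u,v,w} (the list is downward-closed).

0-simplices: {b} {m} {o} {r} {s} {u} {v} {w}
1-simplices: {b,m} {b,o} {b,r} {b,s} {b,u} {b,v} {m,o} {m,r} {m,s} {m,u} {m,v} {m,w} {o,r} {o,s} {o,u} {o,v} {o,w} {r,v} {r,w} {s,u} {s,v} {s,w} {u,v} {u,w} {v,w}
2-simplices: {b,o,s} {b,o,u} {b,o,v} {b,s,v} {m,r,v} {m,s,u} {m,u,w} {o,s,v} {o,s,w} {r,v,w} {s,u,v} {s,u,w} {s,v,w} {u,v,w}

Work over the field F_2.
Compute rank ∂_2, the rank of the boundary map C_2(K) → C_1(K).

n_0=8 n_1=25 n_2=14  [Z2]
∂1: piv[bm,bo,br,bs,bu,bv,mw] rk=7  ker:mo,mr,ms,mu,mv,or,os,ou,ov,ow,rv,rw,su,sv,sw,uv,uw,vw
∂2: piv[bos,bou,bov,bsv,mrv,msu,muw,osw,rvw,suv,suw,svw] rk=12  ker:osv,uvw
rk∂_2=12

rank∂_2=12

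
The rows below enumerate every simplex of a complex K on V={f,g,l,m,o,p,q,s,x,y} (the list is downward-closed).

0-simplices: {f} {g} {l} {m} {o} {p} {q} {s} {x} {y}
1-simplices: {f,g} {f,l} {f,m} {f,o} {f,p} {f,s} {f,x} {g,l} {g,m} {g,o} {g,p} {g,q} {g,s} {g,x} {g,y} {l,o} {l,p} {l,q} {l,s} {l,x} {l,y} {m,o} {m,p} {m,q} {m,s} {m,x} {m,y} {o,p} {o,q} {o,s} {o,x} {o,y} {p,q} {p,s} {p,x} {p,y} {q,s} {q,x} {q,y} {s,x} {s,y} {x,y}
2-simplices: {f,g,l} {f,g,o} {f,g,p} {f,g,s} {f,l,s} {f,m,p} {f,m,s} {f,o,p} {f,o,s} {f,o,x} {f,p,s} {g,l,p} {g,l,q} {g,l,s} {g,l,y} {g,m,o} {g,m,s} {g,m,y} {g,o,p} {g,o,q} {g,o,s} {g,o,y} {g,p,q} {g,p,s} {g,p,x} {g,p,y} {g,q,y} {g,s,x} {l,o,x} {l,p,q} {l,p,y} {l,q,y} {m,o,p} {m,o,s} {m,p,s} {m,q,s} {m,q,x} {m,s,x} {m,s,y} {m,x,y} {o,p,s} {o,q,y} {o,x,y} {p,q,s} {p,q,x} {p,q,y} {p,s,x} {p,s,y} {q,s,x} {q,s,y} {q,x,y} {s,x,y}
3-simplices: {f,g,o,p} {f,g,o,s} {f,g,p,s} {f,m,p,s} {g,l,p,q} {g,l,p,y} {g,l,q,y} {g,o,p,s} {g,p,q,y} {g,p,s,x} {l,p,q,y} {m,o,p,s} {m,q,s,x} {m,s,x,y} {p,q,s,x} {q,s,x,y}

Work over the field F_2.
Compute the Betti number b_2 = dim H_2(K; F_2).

b_2=5

n_0=10 n_1=42 n_2=52 n_3=16  [Z2]
∂1: piv[fg,fl,fm,fo,fp,fs,fx,gq,gy] rk=9  ker:gl,gm,go,gp,gs,gx,lo,lp,lq,ls,lx,ly,mo,mp,mq,ms,mx,my,op,oq,os,ox,oy,pq,ps,px,py,qs,qx,qy,sx,sy,xy
∂2: piv[fgl,fgo,fgp,fgs,fls,fmp,fms,fop,fos,fox,fps,glp,glq,gly,gmo,gms,gmy,goq,goy,gpq,gpx,gpy,gqy,gsx,lox,mqs,mqx,msx,msy,mxy,oxy,pqs] rk=32  ker:gls,gop,gos,gps,lpq,lpy,lqy,mop,mos,mps,ops,oqy,pqx,pqy,psx,psy,qsx,qsy,qxy,sxy
∂3: piv[fgop,fgos,fgps,fmps,glpq,glpy,glqy,gops,gpqy,gpsx,mops,mqsx,msxy,pqsx,qsxy] rk=15  ker:lpqy
b_2=(52−32)−15=5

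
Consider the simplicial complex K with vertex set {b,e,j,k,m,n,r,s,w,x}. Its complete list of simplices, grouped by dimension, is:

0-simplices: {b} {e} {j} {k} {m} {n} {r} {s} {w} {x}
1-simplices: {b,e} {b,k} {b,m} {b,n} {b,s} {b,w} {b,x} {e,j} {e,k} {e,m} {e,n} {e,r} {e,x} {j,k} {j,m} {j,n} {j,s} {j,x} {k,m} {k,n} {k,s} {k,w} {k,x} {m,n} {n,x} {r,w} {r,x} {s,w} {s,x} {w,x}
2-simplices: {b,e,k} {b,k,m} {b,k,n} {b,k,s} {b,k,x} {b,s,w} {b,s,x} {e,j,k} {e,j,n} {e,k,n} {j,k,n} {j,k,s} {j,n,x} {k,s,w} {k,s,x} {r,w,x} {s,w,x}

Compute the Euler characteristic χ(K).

n_0=10 n_1=30 n_2=17
χ=+10−30+17=-3

χ(K)=-3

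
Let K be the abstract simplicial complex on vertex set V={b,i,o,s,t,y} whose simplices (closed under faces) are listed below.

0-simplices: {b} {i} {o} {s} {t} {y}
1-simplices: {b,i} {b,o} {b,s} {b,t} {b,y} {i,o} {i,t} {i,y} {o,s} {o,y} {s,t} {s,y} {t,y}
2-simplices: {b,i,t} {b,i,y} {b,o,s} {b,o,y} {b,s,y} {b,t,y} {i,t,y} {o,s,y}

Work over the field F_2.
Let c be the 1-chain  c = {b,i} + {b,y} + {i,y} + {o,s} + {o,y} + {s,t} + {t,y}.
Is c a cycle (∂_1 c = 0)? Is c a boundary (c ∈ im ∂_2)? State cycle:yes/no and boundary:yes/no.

n_0=6 n_1=13 n_2=8  [Z2]
∂1: piv[bi,bo,bs,bt,by] rk=5  ker:io,it,iy,os,oy,st,sy,ty
∂2: piv[bit,biy,bos,boy,bsy,bty] rk=6  ker:ity,osy
∂1c = 0
c vs im∂2: residual ≠ 0 ⇒ not boundary

cycle:yes boundary:no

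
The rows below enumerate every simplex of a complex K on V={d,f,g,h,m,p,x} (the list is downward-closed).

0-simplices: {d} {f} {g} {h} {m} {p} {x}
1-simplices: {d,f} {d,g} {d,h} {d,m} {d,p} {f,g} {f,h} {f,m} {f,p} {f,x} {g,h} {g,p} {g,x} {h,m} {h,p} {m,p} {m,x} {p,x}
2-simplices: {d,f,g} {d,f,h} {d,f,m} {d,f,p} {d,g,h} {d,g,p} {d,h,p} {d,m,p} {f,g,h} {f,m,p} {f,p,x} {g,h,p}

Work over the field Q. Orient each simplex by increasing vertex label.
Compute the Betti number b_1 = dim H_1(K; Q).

b_1=3

n_0=7 n_1=18 n_2=12  [Q]
∂1: piv[df,dg,dh,dm,dp,fx] rk=6  ker:fg,fh,fm,fp,gh,gp,gx,hm,hp,mp,mx,px
∂2: piv[dfg,dfh,dfm,dfp,dgh,dgp,dhp,dmp,fpx] rk=9  ker:fgh,fmp,ghp
b_1=(18−6)−9=3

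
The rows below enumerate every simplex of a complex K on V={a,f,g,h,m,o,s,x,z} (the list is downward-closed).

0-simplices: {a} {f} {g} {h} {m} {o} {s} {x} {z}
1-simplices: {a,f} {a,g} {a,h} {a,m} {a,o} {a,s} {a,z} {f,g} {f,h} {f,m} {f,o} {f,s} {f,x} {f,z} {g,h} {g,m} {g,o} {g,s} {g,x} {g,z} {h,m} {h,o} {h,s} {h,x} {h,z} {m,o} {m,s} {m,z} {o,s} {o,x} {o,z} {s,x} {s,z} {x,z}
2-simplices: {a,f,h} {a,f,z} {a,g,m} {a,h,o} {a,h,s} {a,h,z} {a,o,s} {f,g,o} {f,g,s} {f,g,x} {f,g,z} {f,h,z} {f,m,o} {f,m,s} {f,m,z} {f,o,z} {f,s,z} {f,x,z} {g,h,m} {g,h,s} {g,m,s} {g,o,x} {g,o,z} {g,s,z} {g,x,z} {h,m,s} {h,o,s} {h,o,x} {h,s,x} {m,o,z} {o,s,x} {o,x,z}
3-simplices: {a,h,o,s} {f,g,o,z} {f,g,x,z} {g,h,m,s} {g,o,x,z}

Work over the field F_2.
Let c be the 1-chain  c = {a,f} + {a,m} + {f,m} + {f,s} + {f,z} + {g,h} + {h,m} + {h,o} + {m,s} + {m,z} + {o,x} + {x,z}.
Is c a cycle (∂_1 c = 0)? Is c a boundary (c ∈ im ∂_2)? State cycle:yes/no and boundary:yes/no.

n_0=9 n_1=34 n_2=32 n_3=5  [Z2]
∂1: piv[af,ag,ah,am,ao,as,az,fx] rk=8  ker:fg,fh,fm,fo,fs,fz,gh,gm,go,gs,gx,gz,hm,ho,hs,hx,hz,mo,ms,mz,os,ox,oz,sx,sz,xz
∂2: piv[afh,afz,agm,aho,ahs,ahz,aos,fgo,fgs,fgx,fgz,fmo,fms,fmz,foz,fsz,fxz,ghm,ghs,gms,gox,hox,hsx] rk=23  ker:fhz,goz,gsz,gxz,hms,hos,moz,osx,oxz
∂3: piv[ahos,fgoz,fgxz,ghms,goxz] rk=5
∂1c = {g} + {h} + {m} + {z}

cycle:no boundary:no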